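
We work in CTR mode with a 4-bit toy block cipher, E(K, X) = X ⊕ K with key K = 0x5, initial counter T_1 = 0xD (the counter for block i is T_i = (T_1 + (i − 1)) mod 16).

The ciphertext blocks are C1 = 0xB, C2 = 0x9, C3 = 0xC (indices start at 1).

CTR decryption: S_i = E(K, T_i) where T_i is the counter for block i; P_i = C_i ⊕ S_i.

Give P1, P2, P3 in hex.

P1 = 0x3, P2 = 0x2, P3 = 0x6

P1: T = 0xD, S = E(K, T) = 0x8; 0xB ⊕ 0x8 = 0x3.
P2: T = 0xE, S = E(K, T) = 0xB; 0x9 ⊕ 0xB = 0x2.
P3: T = 0xF, S = E(K, T) = 0xA; 0xC ⊕ 0xA = 0x6.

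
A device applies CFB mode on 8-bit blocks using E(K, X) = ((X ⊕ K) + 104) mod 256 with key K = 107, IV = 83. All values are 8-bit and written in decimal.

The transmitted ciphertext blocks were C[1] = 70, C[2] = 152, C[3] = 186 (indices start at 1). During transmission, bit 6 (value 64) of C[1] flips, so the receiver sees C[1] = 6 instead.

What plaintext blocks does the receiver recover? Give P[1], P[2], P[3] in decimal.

CFB decryption: P_i = C_i ⊕ E(K, C_{i−1}), with C_{0} = IV.
Only C[1] changed, to 6. In CFB, a change in C_i flips the same bit in P_i and garbles P_{i+1}. Decrypting the received ciphertext:
P[1]: E(K, 83) = 160; 6 ⊕ 160 = 166.
P[2]: E(K, 6) = 213; 152 ⊕ 213 = 77.
P[3]: E(K, 152) = 91; 186 ⊕ 91 = 225.
Blocks that differ from the original plaintext: P[1], P[2].

P[1] = 166, P[2] = 77, P[3] = 225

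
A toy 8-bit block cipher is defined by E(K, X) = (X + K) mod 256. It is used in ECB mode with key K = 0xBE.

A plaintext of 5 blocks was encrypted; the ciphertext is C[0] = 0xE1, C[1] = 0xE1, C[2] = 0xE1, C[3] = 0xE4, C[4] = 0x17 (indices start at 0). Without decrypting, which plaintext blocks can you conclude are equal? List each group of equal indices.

ECB encrypts each block independently with the same key, so equal ciphertext blocks imply equal plaintext blocks.
C[0] = C[1] = C[2] = 0xE1, so P[0] = P[1] = P[2].

P[0] = P[1] = P[2]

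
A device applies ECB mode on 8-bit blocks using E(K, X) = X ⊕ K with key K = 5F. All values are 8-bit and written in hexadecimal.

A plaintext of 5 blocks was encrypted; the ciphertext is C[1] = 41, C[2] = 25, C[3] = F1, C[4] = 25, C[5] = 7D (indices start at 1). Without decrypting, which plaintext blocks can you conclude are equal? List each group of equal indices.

P[2] = P[4]

ECB encrypts each block independently with the same key, so equal ciphertext blocks imply equal plaintext blocks.
C[2] = C[4] = 25, so P[2] = P[4].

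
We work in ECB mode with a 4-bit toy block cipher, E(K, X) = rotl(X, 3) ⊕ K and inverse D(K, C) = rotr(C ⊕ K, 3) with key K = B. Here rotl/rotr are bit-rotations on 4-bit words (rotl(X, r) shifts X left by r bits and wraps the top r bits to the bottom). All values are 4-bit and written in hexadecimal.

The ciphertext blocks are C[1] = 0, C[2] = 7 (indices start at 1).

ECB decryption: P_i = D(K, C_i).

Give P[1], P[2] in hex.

P[1] = 7, P[2] = 9

P[1]: D(K, 0) = 7.
P[2]: D(K, 7) = 9.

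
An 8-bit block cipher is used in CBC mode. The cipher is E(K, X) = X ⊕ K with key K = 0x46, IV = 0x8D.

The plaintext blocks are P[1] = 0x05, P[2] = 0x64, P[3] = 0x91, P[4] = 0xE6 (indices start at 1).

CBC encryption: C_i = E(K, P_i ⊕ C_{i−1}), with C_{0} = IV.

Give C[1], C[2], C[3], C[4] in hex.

C[1]: P[1] ⊕ 0x8D = 0x88; E(K, 0x88) = 0xCE.
C[2]: P[2] ⊕ 0xCE = 0xAA; E(K, 0xAA) = 0xEC.
C[3]: P[3] ⊕ 0xEC = 0x7D; E(K, 0x7D) = 0x3B.
C[4]: P[4] ⊕ 0x3B = 0xDD; E(K, 0xDD) = 0x9B.

C[1] = 0xCE, C[2] = 0xEC, C[3] = 0x3B, C[4] = 0x9B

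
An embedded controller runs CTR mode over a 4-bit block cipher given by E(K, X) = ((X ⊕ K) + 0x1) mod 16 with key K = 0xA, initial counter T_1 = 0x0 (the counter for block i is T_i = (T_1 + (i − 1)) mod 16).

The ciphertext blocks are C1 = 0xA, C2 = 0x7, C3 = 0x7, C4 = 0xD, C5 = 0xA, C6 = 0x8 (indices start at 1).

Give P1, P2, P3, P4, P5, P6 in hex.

CTR decryption: S_i = E(K, T_i) where T_i is the counter for block i; P_i = C_i ⊕ S_i.
P1: T = 0x0, S = E(K, T) = 0xB; 0xA ⊕ 0xB = 0x1.
P2: T = 0x1, S = E(K, T) = 0xC; 0x7 ⊕ 0xC = 0xB.
P3: T = 0x2, S = E(K, T) = 0x9; 0x7 ⊕ 0x9 = 0xE.
P4: T = 0x3, S = E(K, T) = 0xA; 0xD ⊕ 0xA = 0x7.
P5: T = 0x4, S = E(K, T) = 0xF; 0xA ⊕ 0xF = 0x5.
P6: T = 0x5, S = E(K, T) = 0x0; 0x8 ⊕ 0x0 = 0x8.

P1 = 0x1, P2 = 0xB, P3 = 0xE, P4 = 0x7, P5 = 0x5, P6 = 0x8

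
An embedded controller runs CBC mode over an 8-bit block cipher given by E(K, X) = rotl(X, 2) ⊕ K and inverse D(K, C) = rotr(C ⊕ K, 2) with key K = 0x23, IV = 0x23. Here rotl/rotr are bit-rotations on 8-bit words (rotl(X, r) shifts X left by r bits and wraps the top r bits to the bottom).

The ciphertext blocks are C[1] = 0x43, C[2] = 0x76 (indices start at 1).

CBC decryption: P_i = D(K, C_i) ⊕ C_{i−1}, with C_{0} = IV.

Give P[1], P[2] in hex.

P[1]: D(K, 0x43) = 0x18; 0x18 ⊕ 0x23 = 0x3B.
P[2]: D(K, 0x76) = 0x55; 0x55 ⊕ 0x43 = 0x16.

P[1] = 0x3B, P[2] = 0x16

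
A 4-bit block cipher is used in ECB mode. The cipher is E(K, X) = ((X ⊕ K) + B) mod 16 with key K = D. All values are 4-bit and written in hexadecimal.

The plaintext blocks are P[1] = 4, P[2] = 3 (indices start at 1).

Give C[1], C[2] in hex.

C[1] = 4, C[2] = 9

ECB encryption: C_i = E(K, P_i).
C[1]: E(K, 4) = 4.
C[2]: E(K, 3) = 9.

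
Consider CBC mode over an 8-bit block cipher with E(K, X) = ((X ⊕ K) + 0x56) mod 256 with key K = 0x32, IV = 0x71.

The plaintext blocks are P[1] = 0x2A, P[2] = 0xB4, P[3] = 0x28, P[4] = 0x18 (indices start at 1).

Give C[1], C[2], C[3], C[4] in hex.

CBC encryption: C_i = E(K, P_i ⊕ C_{i−1}), with C_{0} = IV.
C[1]: P[1] ⊕ 0x71 = 0x5B; E(K, 0x5B) = 0xBF.
C[2]: P[2] ⊕ 0xBF = 0x0B; E(K, 0x0B) = 0x8F.
C[3]: P[3] ⊕ 0x8F = 0xA7; E(K, 0xA7) = 0xEB.
C[4]: P[4] ⊕ 0xEB = 0xF3; E(K, 0xF3) = 0x17.

C[1] = 0xBF, C[2] = 0x8F, C[3] = 0xEB, C[4] = 0x17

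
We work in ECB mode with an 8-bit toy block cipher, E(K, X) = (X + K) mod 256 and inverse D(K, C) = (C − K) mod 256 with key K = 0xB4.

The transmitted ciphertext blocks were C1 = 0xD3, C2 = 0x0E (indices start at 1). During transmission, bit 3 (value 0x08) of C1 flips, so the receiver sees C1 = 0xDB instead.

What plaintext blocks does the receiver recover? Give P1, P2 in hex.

ECB decryption: P_i = D(K, C_i).
Only C1 changed, to 0xDB. In ECB, a change in C_i affects only P_i. Decrypting the received ciphertext:
P1: D(K, 0xDB) = 0x27.
P2: D(K, 0x0E) = 0x5A.
Blocks that differ from the original plaintext: P1.

P1 = 0x27, P2 = 0x5A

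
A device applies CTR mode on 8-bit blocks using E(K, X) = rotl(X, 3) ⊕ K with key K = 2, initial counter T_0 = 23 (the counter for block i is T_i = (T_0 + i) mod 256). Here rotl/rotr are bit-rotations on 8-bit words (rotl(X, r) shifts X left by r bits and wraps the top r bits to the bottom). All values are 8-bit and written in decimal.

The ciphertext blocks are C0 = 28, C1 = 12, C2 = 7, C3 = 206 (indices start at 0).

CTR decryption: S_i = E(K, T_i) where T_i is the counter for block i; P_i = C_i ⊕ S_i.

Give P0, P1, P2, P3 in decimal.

P0 = 166, P1 = 206, P2 = 205, P3 = 28

P0: T = 23, S = E(K, T) = 186; 28 ⊕ 186 = 166.
P1: T = 24, S = E(K, T) = 194; 12 ⊕ 194 = 206.
P2: T = 25, S = E(K, T) = 202; 7 ⊕ 202 = 205.
P3: T = 26, S = E(K, T) = 210; 206 ⊕ 210 = 28.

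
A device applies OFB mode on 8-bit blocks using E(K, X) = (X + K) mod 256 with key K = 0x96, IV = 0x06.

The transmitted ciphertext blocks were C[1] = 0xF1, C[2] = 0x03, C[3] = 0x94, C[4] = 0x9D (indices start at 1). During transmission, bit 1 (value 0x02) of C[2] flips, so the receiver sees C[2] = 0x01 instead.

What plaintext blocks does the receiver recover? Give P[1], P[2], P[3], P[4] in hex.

OFB decryption: S_i = E(K, S_{i−1}) with S_{0} = IV; P_i = C_i ⊕ S_i.
Only C[2] changed, to 0x01. In OFB, a change in C_i flips the same bit in P_i only; the keystream is unaffected. Decrypting the received ciphertext:
P[1]: S = E(K, 0x06) = 0x9C; 0xF1 ⊕ 0x9C = 0x6D.
P[2]: S = E(K, 0x9C) = 0x32; 0x01 ⊕ 0x32 = 0x33.
P[3]: S = E(K, 0x32) = 0xC8; 0x94 ⊕ 0xC8 = 0x5C.
P[4]: S = E(K, 0xC8) = 0x5E; 0x9D ⊕ 0x5E = 0xC3.
Blocks that differ from the original plaintext: P[2].

P[1] = 0x6D, P[2] = 0x33, P[3] = 0x5C, P[4] = 0xC3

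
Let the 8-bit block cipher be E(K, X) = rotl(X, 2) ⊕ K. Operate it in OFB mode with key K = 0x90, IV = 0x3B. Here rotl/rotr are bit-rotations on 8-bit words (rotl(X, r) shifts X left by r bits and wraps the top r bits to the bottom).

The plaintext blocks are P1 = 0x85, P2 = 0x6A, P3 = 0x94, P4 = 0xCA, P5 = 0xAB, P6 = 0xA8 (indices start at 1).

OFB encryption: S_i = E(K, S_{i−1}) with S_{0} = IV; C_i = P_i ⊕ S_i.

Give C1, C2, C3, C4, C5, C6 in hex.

C1 = 0xF9, C2 = 0x0B, C3 = 0x81, C4 = 0x0E, C5 = 0x28, C6 = 0x36

C1: S = E(K, 0x3B) = 0x7C; 0x85 ⊕ 0x7C = 0xF9.
C2: S = E(K, 0x7C) = 0x61; 0x6A ⊕ 0x61 = 0x0B.
C3: S = E(K, 0x61) = 0x15; 0x94 ⊕ 0x15 = 0x81.
C4: S = E(K, 0x15) = 0xC4; 0xCA ⊕ 0xC4 = 0x0E.
C5: S = E(K, 0xC4) = 0x83; 0xAB ⊕ 0x83 = 0x28.
C6: S = E(K, 0x83) = 0x9E; 0xA8 ⊕ 0x9E = 0x36.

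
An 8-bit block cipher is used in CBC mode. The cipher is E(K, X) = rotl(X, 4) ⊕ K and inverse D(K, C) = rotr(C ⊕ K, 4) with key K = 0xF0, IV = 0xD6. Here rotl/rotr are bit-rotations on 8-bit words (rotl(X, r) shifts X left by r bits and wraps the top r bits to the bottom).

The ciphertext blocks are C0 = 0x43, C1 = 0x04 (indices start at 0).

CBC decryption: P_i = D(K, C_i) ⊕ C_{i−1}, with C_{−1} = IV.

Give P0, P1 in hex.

P0: D(K, 0x43) = 0x3B; 0x3B ⊕ 0xD6 = 0xED.
P1: D(K, 0x04) = 0x4F; 0x4F ⊕ 0x43 = 0x0C.

P0 = 0xED, P1 = 0x0C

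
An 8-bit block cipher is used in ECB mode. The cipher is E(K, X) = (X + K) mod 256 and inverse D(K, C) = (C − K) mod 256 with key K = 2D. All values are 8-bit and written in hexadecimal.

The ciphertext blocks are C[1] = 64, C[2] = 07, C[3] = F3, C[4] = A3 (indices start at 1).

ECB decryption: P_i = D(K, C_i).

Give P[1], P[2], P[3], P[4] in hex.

P[1] = 37, P[2] = DA, P[3] = C6, P[4] = 76

P[1]: D(K, 64) = 37.
P[2]: D(K, 07) = DA.
P[3]: D(K, F3) = C6.
P[4]: D(K, A3) = 76.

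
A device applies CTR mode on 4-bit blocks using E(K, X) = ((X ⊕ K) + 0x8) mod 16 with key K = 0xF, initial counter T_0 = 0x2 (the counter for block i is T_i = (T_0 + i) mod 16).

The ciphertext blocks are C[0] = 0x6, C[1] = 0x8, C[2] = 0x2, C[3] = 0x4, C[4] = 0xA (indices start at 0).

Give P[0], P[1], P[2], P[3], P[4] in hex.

P[0] = 0x3, P[1] = 0xC, P[2] = 0x1, P[3] = 0x6, P[4] = 0xB

CTR decryption: S_i = E(K, T_i) where T_i is the counter for block i; P_i = C_i ⊕ S_i.
P[0]: T = 0x2, S = E(K, T) = 0x5; 0x6 ⊕ 0x5 = 0x3.
P[1]: T = 0x3, S = E(K, T) = 0x4; 0x8 ⊕ 0x4 = 0xC.
P[2]: T = 0x4, S = E(K, T) = 0x3; 0x2 ⊕ 0x3 = 0x1.
P[3]: T = 0x5, S = E(K, T) = 0x2; 0x4 ⊕ 0x2 = 0x6.
P[4]: T = 0x6, S = E(K, T) = 0x1; 0xA ⊕ 0x1 = 0xB.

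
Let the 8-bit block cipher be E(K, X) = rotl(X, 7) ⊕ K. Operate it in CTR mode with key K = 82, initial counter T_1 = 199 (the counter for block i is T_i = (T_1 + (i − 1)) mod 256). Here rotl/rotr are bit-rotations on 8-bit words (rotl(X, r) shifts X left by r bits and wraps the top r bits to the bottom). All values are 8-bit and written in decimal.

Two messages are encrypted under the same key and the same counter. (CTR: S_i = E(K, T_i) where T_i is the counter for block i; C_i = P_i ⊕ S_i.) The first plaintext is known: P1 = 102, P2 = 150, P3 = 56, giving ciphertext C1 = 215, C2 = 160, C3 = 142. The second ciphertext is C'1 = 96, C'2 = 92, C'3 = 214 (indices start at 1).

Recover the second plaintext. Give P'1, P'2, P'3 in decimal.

In CTR with a reused counter, both messages share the same keystream S_i, so C_i ⊕ C'_i = P_i ⊕ P'_i and thus P'_i = P_i ⊕ C_i ⊕ C'_i.
P'1: 102 ⊕ 215 ⊕ 96 = 209.
P'2: 150 ⊕ 160 ⊕ 92 = 106.
P'3: 56 ⊕ 142 ⊕ 214 = 96.

P'1 = 209, P'2 = 106, P'3 = 96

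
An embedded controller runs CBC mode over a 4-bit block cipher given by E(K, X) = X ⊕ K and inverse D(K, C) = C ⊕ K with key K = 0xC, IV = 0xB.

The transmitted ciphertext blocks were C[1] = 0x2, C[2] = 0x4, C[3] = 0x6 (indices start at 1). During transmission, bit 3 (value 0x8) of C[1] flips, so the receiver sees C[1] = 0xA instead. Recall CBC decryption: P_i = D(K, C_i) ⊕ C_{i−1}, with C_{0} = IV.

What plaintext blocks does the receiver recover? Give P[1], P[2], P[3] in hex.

Only C[1] changed, to 0xA. In CBC, a change in C_i garbles P_i and flips the same bit in P_{i+1}. Decrypting the received ciphertext:
P[1]: D(K, 0xA) = 0x6; 0x6 ⊕ 0xB = 0xD.
P[2]: D(K, 0x4) = 0x8; 0x8 ⊕ 0xA = 0x2.
P[3]: D(K, 0x6) = 0xA; 0xA ⊕ 0x4 = 0xE.
Blocks that differ from the original plaintext: P[1], P[2].

P[1] = 0xD, P[2] = 0x2, P[3] = 0xE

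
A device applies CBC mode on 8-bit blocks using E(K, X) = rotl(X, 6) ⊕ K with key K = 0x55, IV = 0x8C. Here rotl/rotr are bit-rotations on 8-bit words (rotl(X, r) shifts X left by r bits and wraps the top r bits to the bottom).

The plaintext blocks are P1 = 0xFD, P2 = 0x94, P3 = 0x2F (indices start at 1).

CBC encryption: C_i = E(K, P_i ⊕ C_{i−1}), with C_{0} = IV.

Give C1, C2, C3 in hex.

C1: P1 ⊕ 0x8C = 0x71; E(K, 0x71) = 0x09.
C2: P2 ⊕ 0x09 = 0x9D; E(K, 0x9D) = 0x32.
C3: P3 ⊕ 0x32 = 0x1D; E(K, 0x1D) = 0x12.

C1 = 0x09, C2 = 0x32, C3 = 0x12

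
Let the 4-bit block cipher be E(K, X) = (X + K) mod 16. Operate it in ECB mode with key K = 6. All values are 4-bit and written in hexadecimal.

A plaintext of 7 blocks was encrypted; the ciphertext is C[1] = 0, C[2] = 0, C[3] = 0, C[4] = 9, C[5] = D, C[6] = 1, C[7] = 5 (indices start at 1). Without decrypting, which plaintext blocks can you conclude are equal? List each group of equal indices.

P[1] = P[2] = P[3]

ECB encrypts each block independently with the same key, so equal ciphertext blocks imply equal plaintext blocks.
C[1] = C[2] = C[3] = 0, so P[1] = P[2] = P[3].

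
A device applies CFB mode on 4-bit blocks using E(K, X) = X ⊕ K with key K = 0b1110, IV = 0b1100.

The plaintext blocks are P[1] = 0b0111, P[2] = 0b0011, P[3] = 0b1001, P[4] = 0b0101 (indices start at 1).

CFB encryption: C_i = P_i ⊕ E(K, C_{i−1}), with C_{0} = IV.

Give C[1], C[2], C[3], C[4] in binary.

C[1] = 0b0101, C[2] = 0b1000, C[3] = 0b1111, C[4] = 0b0100

C[1]: E(K, 0b1100) = 0b0010; 0b0111 ⊕ 0b0010 = 0b0101.
C[2]: E(K, 0b0101) = 0b1011; 0b0011 ⊕ 0b1011 = 0b1000.
C[3]: E(K, 0b1000) = 0b0110; 0b1001 ⊕ 0b0110 = 0b1111.
C[4]: E(K, 0b1111) = 0b0001; 0b0101 ⊕ 0b0001 = 0b0100.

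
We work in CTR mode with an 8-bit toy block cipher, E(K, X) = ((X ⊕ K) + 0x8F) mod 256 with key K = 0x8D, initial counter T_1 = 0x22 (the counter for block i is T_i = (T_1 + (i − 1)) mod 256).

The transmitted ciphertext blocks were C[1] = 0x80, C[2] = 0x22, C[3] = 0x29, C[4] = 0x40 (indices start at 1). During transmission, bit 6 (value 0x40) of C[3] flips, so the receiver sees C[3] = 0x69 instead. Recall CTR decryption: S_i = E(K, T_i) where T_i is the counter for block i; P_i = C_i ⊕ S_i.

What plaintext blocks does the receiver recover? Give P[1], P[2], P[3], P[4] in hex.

P[1] = 0xBE, P[2] = 0x1F, P[3] = 0x51, P[4] = 0x77

Only C[3] changed, to 0x69. In CTR, a change in C_i flips the same bit in P_i only; the keystream is unaffected. Decrypting the received ciphertext:
P[1]: T = 0x22, S = E(K, T) = 0x3E; 0x80 ⊕ 0x3E = 0xBE.
P[2]: T = 0x23, S = E(K, T) = 0x3D; 0x22 ⊕ 0x3D = 0x1F.
P[3]: T = 0x24, S = E(K, T) = 0x38; 0x69 ⊕ 0x38 = 0x51.
P[4]: T = 0x25, S = E(K, T) = 0x37; 0x40 ⊕ 0x37 = 0x77.
Blocks that differ from the original plaintext: P[3].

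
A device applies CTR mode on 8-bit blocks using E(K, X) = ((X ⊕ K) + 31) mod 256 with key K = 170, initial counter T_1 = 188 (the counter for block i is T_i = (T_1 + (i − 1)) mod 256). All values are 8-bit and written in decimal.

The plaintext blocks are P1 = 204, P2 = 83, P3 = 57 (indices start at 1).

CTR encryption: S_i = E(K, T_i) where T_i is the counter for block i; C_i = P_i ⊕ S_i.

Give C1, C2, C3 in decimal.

C1 = 249, C2 = 101, C3 = 10

C1: T = 188, S = E(K, T) = 53; 204 ⊕ 53 = 249.
C2: T = 189, S = E(K, T) = 54; 83 ⊕ 54 = 101.
C3: T = 190, S = E(K, T) = 51; 57 ⊕ 51 = 10.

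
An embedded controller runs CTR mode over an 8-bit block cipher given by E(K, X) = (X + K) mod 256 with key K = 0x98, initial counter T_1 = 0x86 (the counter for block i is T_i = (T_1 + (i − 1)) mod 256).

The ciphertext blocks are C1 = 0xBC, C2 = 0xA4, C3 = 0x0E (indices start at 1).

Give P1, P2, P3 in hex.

P1 = 0xA2, P2 = 0xBB, P3 = 0x2E

CTR decryption: S_i = E(K, T_i) where T_i is the counter for block i; P_i = C_i ⊕ S_i.
P1: T = 0x86, S = E(K, T) = 0x1E; 0xBC ⊕ 0x1E = 0xA2.
P2: T = 0x87, S = E(K, T) = 0x1F; 0xA4 ⊕ 0x1F = 0xBB.
P3: T = 0x88, S = E(K, T) = 0x20; 0x0E ⊕ 0x20 = 0x2E.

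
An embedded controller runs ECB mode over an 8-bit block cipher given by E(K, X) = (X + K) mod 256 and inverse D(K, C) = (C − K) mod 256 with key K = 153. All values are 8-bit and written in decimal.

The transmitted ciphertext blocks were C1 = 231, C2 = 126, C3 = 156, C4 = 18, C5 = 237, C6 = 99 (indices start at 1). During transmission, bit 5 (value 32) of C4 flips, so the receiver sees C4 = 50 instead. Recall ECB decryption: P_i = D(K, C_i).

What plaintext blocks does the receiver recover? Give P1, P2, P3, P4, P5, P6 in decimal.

Only C4 changed, to 50. In ECB, a change in C_i affects only P_i. Decrypting the received ciphertext:
P1: D(K, 231) = 78.
P2: D(K, 126) = 229.
P3: D(K, 156) = 3.
P4: D(K, 50) = 153.
P5: D(K, 237) = 84.
P6: D(K, 99) = 202.
Blocks that differ from the original plaintext: P4.

P1 = 78, P2 = 229, P3 = 3, P4 = 153, P5 = 84, P6 = 202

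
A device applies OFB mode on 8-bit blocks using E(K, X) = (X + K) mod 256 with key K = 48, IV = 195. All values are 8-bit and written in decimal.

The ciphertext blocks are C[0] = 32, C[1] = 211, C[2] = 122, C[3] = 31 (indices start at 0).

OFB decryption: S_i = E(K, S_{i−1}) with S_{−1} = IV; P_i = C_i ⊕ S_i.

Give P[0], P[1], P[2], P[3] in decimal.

P[0]: S = E(K, 195) = 243; 32 ⊕ 243 = 211.
P[1]: S = E(K, 243) = 35; 211 ⊕ 35 = 240.
P[2]: S = E(K, 35) = 83; 122 ⊕ 83 = 41.
P[3]: S = E(K, 83) = 131; 31 ⊕ 131 = 156.

P[0] = 211, P[1] = 240, P[2] = 41, P[3] = 156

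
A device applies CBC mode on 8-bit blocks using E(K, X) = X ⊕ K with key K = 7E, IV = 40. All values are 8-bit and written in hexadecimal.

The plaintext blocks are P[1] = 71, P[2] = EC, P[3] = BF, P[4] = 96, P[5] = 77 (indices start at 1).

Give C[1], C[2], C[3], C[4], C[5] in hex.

CBC encryption: C_i = E(K, P_i ⊕ C_{i−1}), with C_{0} = IV.
C[1]: P[1] ⊕ 40 = 31; E(K, 31) = 4F.
C[2]: P[2] ⊕ 4F = A3; E(K, A3) = DD.
C[3]: P[3] ⊕ DD = 62; E(K, 62) = 1C.
C[4]: P[4] ⊕ 1C = 8A; E(K, 8A) = F4.
C[5]: P[5] ⊕ F4 = 83; E(K, 83) = FD.

C[1] = 4F, C[2] = DD, C[3] = 1C, C[4] = F4, C[5] = FD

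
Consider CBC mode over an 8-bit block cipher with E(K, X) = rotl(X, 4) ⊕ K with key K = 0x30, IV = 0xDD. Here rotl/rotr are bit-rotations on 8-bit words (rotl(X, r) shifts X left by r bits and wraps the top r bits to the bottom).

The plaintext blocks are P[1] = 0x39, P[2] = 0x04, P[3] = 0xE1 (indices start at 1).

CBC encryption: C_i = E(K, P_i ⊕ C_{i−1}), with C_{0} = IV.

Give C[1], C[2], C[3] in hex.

C[1] = 0x7E, C[2] = 0x97, C[3] = 0x57

C[1]: P[1] ⊕ 0xDD = 0xE4; E(K, 0xE4) = 0x7E.
C[2]: P[2] ⊕ 0x7E = 0x7A; E(K, 0x7A) = 0x97.
C[3]: P[3] ⊕ 0x97 = 0x76; E(K, 0x76) = 0x57.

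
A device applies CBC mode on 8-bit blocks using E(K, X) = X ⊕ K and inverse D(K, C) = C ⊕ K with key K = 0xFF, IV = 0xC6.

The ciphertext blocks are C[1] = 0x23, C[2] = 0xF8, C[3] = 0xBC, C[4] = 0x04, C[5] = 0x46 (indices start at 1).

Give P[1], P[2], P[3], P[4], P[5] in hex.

CBC decryption: P_i = D(K, C_i) ⊕ C_{i−1}, with C_{0} = IV.
P[1]: D(K, 0x23) = 0xDC; 0xDC ⊕ 0xC6 = 0x1A.
P[2]: D(K, 0xF8) = 0x07; 0x07 ⊕ 0x23 = 0x24.
P[3]: D(K, 0xBC) = 0x43; 0x43 ⊕ 0xF8 = 0xBB.
P[4]: D(K, 0x04) = 0xFB; 0xFB ⊕ 0xBC = 0x47.
P[5]: D(K, 0x46) = 0xB9; 0xB9 ⊕ 0x04 = 0xBD.

P[1] = 0x1A, P[2] = 0x24, P[3] = 0xBB, P[4] = 0x47, P[5] = 0xBD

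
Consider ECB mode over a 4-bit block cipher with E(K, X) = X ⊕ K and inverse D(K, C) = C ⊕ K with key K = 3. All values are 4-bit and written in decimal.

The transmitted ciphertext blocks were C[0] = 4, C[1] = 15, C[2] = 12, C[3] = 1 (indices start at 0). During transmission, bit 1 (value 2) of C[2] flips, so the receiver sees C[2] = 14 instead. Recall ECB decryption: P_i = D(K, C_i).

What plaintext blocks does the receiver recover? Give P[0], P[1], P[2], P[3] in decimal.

P[0] = 7, P[1] = 12, P[2] = 13, P[3] = 2

Only C[2] changed, to 14. In ECB, a change in C_i affects only P_i. Decrypting the received ciphertext:
P[0]: D(K, 4) = 7.
P[1]: D(K, 15) = 12.
P[2]: D(K, 14) = 13.
P[3]: D(K, 1) = 2.
Blocks that differ from the original plaintext: P[2].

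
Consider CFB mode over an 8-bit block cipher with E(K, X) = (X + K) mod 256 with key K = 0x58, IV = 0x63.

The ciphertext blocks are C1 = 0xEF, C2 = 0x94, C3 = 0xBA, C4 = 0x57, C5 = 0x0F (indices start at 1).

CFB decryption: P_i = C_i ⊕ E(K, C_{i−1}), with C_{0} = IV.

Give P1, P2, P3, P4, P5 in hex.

P1 = 0x54, P2 = 0xD3, P3 = 0x56, P4 = 0x45, P5 = 0xA0

P1: E(K, 0x63) = 0xBB; 0xEF ⊕ 0xBB = 0x54.
P2: E(K, 0xEF) = 0x47; 0x94 ⊕ 0x47 = 0xD3.
P3: E(K, 0x94) = 0xEC; 0xBA ⊕ 0xEC = 0x56.
P4: E(K, 0xBA) = 0x12; 0x57 ⊕ 0x12 = 0x45.
P5: E(K, 0x57) = 0xAF; 0x0F ⊕ 0xAF = 0xA0.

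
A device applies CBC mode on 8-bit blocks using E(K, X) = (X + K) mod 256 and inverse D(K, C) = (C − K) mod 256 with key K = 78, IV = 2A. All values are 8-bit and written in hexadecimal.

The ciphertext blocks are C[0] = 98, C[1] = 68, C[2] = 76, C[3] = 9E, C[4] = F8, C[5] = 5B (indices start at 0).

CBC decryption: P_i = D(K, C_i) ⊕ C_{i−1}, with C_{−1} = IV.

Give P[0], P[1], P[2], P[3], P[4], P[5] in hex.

P[0] = 0A, P[1] = 68, P[2] = 96, P[3] = 50, P[4] = 1E, P[5] = 1B

P[0]: D(K, 98) = 20; 20 ⊕ 2A = 0A.
P[1]: D(K, 68) = F0; F0 ⊕ 98 = 68.
P[2]: D(K, 76) = FE; FE ⊕ 68 = 96.
P[3]: D(K, 9E) = 26; 26 ⊕ 76 = 50.
P[4]: D(K, F8) = 80; 80 ⊕ 9E = 1E.
P[5]: D(K, 5B) = E3; E3 ⊕ F8 = 1B.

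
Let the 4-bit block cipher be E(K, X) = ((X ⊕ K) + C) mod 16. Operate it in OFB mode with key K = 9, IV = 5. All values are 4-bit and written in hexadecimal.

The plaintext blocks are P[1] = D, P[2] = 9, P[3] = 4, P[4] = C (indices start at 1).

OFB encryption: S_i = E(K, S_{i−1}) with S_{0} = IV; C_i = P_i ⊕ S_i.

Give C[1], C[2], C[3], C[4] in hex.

C[1] = 5, C[2] = 4, C[3] = 4, C[4] = 9

C[1]: S = E(K, 5) = 8; D ⊕ 8 = 5.
C[2]: S = E(K, 8) = D; 9 ⊕ D = 4.
C[3]: S = E(K, D) = 0; 4 ⊕ 0 = 4.
C[4]: S = E(K, 0) = 5; C ⊕ 5 = 9.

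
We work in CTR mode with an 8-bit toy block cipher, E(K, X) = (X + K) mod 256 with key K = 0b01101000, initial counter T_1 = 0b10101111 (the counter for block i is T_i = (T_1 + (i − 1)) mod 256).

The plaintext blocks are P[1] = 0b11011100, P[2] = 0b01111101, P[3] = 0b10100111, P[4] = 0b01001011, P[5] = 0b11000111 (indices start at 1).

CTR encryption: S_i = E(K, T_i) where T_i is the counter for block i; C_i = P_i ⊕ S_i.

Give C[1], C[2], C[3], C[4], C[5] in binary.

C[1]: T = 0b10101111, S = E(K, T) = 0b00010111; 0b11011100 ⊕ 0b00010111 = 0b11001011.
C[2]: T = 0b10110000, S = E(K, T) = 0b00011000; 0b01111101 ⊕ 0b00011000 = 0b01100101.
C[3]: T = 0b10110001, S = E(K, T) = 0b00011001; 0b10100111 ⊕ 0b00011001 = 0b10111110.
C[4]: T = 0b10110010, S = E(K, T) = 0b00011010; 0b01001011 ⊕ 0b00011010 = 0b01010001.
C[5]: T = 0b10110011, S = E(K, T) = 0b00011011; 0b11000111 ⊕ 0b00011011 = 0b11011100.

C[1] = 0b11001011, C[2] = 0b01100101, C[3] = 0b10111110, C[4] = 0b01010001, C[5] = 0b11011100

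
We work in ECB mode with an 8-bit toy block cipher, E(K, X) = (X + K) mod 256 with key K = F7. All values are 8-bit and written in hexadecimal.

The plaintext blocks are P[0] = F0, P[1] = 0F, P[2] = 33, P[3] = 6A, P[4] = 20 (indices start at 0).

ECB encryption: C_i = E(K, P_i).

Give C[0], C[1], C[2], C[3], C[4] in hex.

C[0] = E7, C[1] = 06, C[2] = 2A, C[3] = 61, C[4] = 17

C[0]: E(K, F0) = E7.
C[1]: E(K, 0F) = 06.
C[2]: E(K, 33) = 2A.
C[3]: E(K, 6A) = 61.
C[4]: E(K, 20) = 17.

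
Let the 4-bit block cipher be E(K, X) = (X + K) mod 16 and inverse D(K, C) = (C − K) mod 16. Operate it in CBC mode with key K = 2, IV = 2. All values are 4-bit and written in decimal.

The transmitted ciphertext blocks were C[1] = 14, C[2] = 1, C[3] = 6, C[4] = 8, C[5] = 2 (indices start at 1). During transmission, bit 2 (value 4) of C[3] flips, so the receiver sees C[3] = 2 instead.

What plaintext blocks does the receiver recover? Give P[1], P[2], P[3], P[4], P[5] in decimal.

P[1] = 14, P[2] = 1, P[3] = 1, P[4] = 4, P[5] = 8

CBC decryption: P_i = D(K, C_i) ⊕ C_{i−1}, with C_{0} = IV.
Only C[3] changed, to 2. In CBC, a change in C_i garbles P_i and flips the same bit in P_{i+1}. Decrypting the received ciphertext:
P[1]: D(K, 14) = 12; 12 ⊕ 2 = 14.
P[2]: D(K, 1) = 15; 15 ⊕ 14 = 1.
P[3]: D(K, 2) = 0; 0 ⊕ 1 = 1.
P[4]: D(K, 8) = 6; 6 ⊕ 2 = 4.
P[5]: D(K, 2) = 0; 0 ⊕ 8 = 8.
Blocks that differ from the original plaintext: P[3], P[4].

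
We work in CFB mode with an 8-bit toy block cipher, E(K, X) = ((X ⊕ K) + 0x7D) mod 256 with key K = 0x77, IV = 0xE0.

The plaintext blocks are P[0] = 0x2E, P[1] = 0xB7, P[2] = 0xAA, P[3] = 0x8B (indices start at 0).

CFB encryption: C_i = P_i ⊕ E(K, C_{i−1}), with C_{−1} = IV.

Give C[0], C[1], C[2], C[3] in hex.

C[0]: E(K, 0xE0) = 0x14; 0x2E ⊕ 0x14 = 0x3A.
C[1]: E(K, 0x3A) = 0xCA; 0xB7 ⊕ 0xCA = 0x7D.
C[2]: E(K, 0x7D) = 0x87; 0xAA ⊕ 0x87 = 0x2D.
C[3]: E(K, 0x2D) = 0xD7; 0x8B ⊕ 0xD7 = 0x5C.

C[0] = 0x3A, C[1] = 0x7D, C[2] = 0x2D, C[3] = 0x5C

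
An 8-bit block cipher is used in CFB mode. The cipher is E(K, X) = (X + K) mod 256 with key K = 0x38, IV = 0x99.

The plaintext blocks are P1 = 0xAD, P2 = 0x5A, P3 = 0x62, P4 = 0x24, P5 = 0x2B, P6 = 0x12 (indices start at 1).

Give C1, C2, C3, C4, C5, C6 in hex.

CFB encryption: C_i = P_i ⊕ E(K, C_{i−1}), with C_{0} = IV.
C1: E(K, 0x99) = 0xD1; 0xAD ⊕ 0xD1 = 0x7C.
C2: E(K, 0x7C) = 0xB4; 0x5A ⊕ 0xB4 = 0xEE.
C3: E(K, 0xEE) = 0x26; 0x62 ⊕ 0x26 = 0x44.
C4: E(K, 0x44) = 0x7C; 0x24 ⊕ 0x7C = 0x58.
C5: E(K, 0x58) = 0x90; 0x2B ⊕ 0x90 = 0xBB.
C6: E(K, 0xBB) = 0xF3; 0x12 ⊕ 0xF3 = 0xE1.

C1 = 0x7C, C2 = 0xEE, C3 = 0x44, C4 = 0x58, C5 = 0xBB, C6 = 0xE1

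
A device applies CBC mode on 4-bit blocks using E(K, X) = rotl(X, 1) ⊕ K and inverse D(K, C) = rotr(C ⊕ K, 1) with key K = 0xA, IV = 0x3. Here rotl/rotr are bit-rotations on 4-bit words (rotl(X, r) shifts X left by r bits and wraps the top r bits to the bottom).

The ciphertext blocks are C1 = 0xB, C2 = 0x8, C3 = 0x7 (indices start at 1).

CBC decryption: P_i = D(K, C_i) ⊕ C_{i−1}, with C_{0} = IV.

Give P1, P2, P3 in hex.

P1: D(K, 0xB) = 0x8; 0x8 ⊕ 0x3 = 0xB.
P2: D(K, 0x8) = 0x1; 0x1 ⊕ 0xB = 0xA.
P3: D(K, 0x7) = 0xE; 0xE ⊕ 0x8 = 0x6.

P1 = 0xB, P2 = 0xA, P3 = 0x6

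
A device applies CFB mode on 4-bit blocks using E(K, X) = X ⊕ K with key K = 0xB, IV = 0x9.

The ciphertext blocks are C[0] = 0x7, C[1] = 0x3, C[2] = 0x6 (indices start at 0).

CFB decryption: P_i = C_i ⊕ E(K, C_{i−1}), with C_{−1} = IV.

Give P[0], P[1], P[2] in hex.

P[0] = 0x5, P[1] = 0xF, P[2] = 0xE

P[0]: E(K, 0x9) = 0x2; 0x7 ⊕ 0x2 = 0x5.
P[1]: E(K, 0x7) = 0xC; 0x3 ⊕ 0xC = 0xF.
P[2]: E(K, 0x3) = 0x8; 0x6 ⊕ 0x8 = 0xE.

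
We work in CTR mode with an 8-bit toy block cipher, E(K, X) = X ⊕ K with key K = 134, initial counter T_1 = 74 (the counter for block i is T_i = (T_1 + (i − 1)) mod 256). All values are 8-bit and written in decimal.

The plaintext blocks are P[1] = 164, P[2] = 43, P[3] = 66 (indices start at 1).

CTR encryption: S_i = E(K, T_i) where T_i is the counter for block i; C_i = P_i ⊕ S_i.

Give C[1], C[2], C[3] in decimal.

C[1]: T = 74, S = E(K, T) = 204; 164 ⊕ 204 = 104.
C[2]: T = 75, S = E(K, T) = 205; 43 ⊕ 205 = 230.
C[3]: T = 76, S = E(K, T) = 202; 66 ⊕ 202 = 136.

C[1] = 104, C[2] = 230, C[3] = 136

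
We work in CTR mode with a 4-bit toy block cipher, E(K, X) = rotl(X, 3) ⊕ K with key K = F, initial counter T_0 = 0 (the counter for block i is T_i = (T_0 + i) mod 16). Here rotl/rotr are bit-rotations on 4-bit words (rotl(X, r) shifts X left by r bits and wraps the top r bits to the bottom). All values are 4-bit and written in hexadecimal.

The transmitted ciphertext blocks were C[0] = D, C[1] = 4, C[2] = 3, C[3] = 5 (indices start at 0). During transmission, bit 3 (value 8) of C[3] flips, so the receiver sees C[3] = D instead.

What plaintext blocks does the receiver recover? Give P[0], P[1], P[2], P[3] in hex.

CTR decryption: S_i = E(K, T_i) where T_i is the counter for block i; P_i = C_i ⊕ S_i.
Only C[3] changed, to D. In CTR, a change in C_i flips the same bit in P_i only; the keystream is unaffected. Decrypting the received ciphertext:
P[0]: T = 0, S = E(K, T) = F; D ⊕ F = 2.
P[1]: T = 1, S = E(K, T) = 7; 4 ⊕ 7 = 3.
P[2]: T = 2, S = E(K, T) = E; 3 ⊕ E = D.
P[3]: T = 3, S = E(K, T) = 6; D ⊕ 6 = B.
Blocks that differ from the original plaintext: P[3].

P[0] = 2, P[1] = 3, P[2] = D, P[3] = B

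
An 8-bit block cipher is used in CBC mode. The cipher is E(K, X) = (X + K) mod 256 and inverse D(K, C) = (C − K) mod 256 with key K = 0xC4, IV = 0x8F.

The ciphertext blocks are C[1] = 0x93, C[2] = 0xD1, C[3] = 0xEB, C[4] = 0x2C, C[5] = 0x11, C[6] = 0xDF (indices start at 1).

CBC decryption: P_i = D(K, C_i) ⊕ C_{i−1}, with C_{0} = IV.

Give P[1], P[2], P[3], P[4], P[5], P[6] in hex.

P[1] = 0x40, P[2] = 0x9E, P[3] = 0xF6, P[4] = 0x83, P[5] = 0x61, P[6] = 0x0A

P[1]: D(K, 0x93) = 0xCF; 0xCF ⊕ 0x8F = 0x40.
P[2]: D(K, 0xD1) = 0x0D; 0x0D ⊕ 0x93 = 0x9E.
P[3]: D(K, 0xEB) = 0x27; 0x27 ⊕ 0xD1 = 0xF6.
P[4]: D(K, 0x2C) = 0x68; 0x68 ⊕ 0xEB = 0x83.
P[5]: D(K, 0x11) = 0x4D; 0x4D ⊕ 0x2C = 0x61.
P[6]: D(K, 0xDF) = 0x1B; 0x1B ⊕ 0x11 = 0x0A.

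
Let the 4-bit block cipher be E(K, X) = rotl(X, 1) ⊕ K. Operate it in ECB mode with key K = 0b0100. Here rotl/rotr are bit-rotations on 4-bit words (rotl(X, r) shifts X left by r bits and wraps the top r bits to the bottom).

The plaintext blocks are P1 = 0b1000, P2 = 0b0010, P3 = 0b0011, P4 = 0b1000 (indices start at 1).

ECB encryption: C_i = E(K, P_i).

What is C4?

C4 = 0b0101

C4: E(K, 0b1000) = 0b0101.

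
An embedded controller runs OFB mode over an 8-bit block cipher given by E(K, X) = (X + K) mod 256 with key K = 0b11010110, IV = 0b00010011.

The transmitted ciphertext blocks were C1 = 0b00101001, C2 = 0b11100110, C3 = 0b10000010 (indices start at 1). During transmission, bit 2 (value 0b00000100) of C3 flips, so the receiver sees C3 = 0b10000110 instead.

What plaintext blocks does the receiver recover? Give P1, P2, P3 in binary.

OFB decryption: S_i = E(K, S_{i−1}) with S_{0} = IV; P_i = C_i ⊕ S_i.
Only C3 changed, to 0b10000110. In OFB, a change in C_i flips the same bit in P_i only; the keystream is unaffected. Decrypting the received ciphertext:
P1: S = E(K, 0b00010011) = 0b11101001; 0b00101001 ⊕ 0b11101001 = 0b11000000.
P2: S = E(K, 0b11101001) = 0b10111111; 0b11100110 ⊕ 0b10111111 = 0b01011001.
P3: S = E(K, 0b10111111) = 0b10010101; 0b10000110 ⊕ 0b10010101 = 0b00010011.
Blocks that differ from the original plaintext: P3.

P1 = 0b11000000, P2 = 0b01011001, P3 = 0b00010011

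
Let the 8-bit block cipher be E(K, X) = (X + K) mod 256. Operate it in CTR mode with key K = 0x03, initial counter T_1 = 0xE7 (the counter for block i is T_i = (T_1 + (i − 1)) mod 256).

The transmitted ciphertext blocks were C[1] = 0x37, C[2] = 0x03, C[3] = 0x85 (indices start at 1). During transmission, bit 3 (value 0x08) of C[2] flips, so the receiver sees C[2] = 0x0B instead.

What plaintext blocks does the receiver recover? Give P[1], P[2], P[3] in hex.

P[1] = 0xDD, P[2] = 0xE0, P[3] = 0x69

CTR decryption: S_i = E(K, T_i) where T_i is the counter for block i; P_i = C_i ⊕ S_i.
Only C[2] changed, to 0x0B. In CTR, a change in C_i flips the same bit in P_i only; the keystream is unaffected. Decrypting the received ciphertext:
P[1]: T = 0xE7, S = E(K, T) = 0xEA; 0x37 ⊕ 0xEA = 0xDD.
P[2]: T = 0xE8, S = E(K, T) = 0xEB; 0x0B ⊕ 0xEB = 0xE0.
P[3]: T = 0xE9, S = E(K, T) = 0xEC; 0x85 ⊕ 0xEC = 0x69.
Blocks that differ from the original plaintext: P[2].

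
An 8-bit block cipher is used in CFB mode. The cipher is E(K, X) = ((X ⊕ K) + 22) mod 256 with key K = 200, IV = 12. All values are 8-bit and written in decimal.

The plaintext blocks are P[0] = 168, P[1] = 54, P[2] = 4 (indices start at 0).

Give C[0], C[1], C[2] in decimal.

CFB encryption: C_i = P_i ⊕ E(K, C_{i−1}), with C_{−1} = IV.
C[0]: E(K, 12) = 218; 168 ⊕ 218 = 114.
C[1]: E(K, 114) = 208; 54 ⊕ 208 = 230.
C[2]: E(K, 230) = 68; 4 ⊕ 68 = 64.

C[0] = 114, C[1] = 230, C[2] = 64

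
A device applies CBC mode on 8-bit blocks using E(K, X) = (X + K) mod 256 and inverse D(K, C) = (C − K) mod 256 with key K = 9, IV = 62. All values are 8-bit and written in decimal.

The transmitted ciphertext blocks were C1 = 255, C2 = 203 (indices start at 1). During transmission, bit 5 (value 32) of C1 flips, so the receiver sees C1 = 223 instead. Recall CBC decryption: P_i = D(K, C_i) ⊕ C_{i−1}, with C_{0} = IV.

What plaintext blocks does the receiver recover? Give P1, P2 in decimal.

P1 = 232, P2 = 29

Only C1 changed, to 223. In CBC, a change in C_i garbles P_i and flips the same bit in P_{i+1}. Decrypting the received ciphertext:
P1: D(K, 223) = 214; 214 ⊕ 62 = 232.
P2: D(K, 203) = 194; 194 ⊕ 223 = 29.
Blocks that differ from the original plaintext: P1, P2.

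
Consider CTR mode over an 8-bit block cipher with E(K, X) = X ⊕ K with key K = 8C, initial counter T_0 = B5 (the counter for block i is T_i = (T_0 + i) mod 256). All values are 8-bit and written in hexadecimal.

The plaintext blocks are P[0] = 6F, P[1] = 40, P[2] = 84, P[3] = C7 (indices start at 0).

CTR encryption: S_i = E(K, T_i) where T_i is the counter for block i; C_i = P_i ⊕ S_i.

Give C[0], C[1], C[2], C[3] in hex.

C[0] = 56, C[1] = 7A, C[2] = BF, C[3] = F3

C[0]: T = B5, S = E(K, T) = 39; 6F ⊕ 39 = 56.
C[1]: T = B6, S = E(K, T) = 3A; 40 ⊕ 3A = 7A.
C[2]: T = B7, S = E(K, T) = 3B; 84 ⊕ 3B = BF.
C[3]: T = B8, S = E(K, T) = 34; C7 ⊕ 34 = F3.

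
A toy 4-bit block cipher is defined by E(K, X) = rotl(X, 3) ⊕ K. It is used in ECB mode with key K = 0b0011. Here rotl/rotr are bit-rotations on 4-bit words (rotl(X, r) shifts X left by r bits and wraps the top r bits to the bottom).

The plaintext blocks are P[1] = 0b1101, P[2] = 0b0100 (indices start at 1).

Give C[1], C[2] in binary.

ECB encryption: C_i = E(K, P_i).
C[1]: E(K, 0b1101) = 0b1101.
C[2]: E(K, 0b0100) = 0b0001.

C[1] = 0b1101, C[2] = 0b0001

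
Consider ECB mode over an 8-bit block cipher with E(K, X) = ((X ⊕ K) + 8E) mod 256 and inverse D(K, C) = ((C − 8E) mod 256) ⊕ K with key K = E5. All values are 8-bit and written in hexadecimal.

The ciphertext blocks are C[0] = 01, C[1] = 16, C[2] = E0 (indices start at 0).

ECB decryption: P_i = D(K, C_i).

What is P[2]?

P[2] = B7

P[2]: D(K, E0) = B7.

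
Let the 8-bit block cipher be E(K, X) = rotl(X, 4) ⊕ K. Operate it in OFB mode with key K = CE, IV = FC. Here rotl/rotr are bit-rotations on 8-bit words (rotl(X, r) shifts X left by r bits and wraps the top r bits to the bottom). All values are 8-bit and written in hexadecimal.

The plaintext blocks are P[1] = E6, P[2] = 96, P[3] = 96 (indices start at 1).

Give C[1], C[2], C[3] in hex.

C[1] = E7, C[2] = 48, C[3] = B5

OFB encryption: S_i = E(K, S_{i−1}) with S_{0} = IV; C_i = P_i ⊕ S_i.
C[1]: S = E(K, FC) = 01; E6 ⊕ 01 = E7.
C[2]: S = E(K, 01) = DE; 96 ⊕ DE = 48.
C[3]: S = E(K, DE) = 23; 96 ⊕ 23 = B5.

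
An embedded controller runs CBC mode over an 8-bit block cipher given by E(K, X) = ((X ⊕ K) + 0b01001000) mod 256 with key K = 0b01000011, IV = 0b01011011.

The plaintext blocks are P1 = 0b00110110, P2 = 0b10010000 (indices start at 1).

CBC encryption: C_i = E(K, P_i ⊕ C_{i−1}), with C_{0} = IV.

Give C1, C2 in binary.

C1 = 0b01110110, C2 = 0b11101101

C1: P1 ⊕ 0b01011011 = 0b01101101; E(K, 0b01101101) = 0b01110110.
C2: P2 ⊕ 0b01110110 = 0b11100110; E(K, 0b11100110) = 0b11101101.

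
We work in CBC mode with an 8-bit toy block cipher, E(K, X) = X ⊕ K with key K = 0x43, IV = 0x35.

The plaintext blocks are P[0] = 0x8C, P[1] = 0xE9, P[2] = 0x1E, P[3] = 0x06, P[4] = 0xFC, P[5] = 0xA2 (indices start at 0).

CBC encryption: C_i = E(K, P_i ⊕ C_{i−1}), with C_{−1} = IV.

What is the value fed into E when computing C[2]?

0x4E

C[0]: P[0] ⊕ 0x35 = 0xB9; E(K, 0xB9) = 0xFA.
C[1]: P[1] ⊕ 0xFA = 0x13; E(K, 0x13) = 0x50.
C[2]: P[2] ⊕ 0x50 = 0x4E; E(K, 0x4E) = 0x0D.
So the input to E for block [2] is 0x4E.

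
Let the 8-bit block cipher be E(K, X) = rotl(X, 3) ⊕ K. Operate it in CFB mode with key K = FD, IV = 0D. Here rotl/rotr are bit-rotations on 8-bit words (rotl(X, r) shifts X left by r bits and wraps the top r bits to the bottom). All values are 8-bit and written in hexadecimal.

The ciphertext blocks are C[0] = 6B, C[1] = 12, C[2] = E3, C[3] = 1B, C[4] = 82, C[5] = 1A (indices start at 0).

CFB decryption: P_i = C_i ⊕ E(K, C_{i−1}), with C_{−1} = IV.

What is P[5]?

P[5]: E(K, 82) = E9; 1A ⊕ E9 = F3.

P[5] = F3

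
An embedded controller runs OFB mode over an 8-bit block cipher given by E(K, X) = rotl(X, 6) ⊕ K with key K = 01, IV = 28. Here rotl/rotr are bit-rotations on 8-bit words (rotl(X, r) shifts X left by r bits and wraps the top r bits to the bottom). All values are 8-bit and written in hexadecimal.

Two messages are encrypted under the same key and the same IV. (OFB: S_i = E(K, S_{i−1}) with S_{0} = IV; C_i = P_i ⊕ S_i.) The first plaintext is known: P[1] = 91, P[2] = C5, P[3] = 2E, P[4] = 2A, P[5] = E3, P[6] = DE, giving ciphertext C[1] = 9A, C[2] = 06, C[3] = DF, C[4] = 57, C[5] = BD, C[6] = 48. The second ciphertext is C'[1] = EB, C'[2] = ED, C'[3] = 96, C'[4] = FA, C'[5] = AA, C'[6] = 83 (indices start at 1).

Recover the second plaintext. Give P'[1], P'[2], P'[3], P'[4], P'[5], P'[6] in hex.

P'[1] = E0, P'[2] = 2E, P'[3] = 67, P'[4] = 87, P'[5] = F4, P'[6] = 15

In OFB with a reused IV, both messages share the same keystream S_i, so C_i ⊕ C'_i = P_i ⊕ P'_i and thus P'_i = P_i ⊕ C_i ⊕ C'_i.
P'[1]: 91 ⊕ 9A ⊕ EB = E0.
P'[2]: C5 ⊕ 06 ⊕ ED = 2E.
P'[3]: 2E ⊕ DF ⊕ 96 = 67.
P'[4]: 2A ⊕ 57 ⊕ FA = 87.
P'[5]: E3 ⊕ BD ⊕ AA = F4.
P'[6]: DE ⊕ 48 ⊕ 83 = 15.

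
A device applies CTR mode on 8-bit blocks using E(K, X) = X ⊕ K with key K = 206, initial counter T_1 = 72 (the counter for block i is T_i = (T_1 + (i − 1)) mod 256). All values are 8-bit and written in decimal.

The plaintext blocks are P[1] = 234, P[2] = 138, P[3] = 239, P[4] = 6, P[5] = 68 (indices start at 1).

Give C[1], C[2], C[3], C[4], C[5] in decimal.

CTR encryption: S_i = E(K, T_i) where T_i is the counter for block i; C_i = P_i ⊕ S_i.
C[1]: T = 72, S = E(K, T) = 134; 234 ⊕ 134 = 108.
C[2]: T = 73, S = E(K, T) = 135; 138 ⊕ 135 = 13.
C[3]: T = 74, S = E(K, T) = 132; 239 ⊕ 132 = 107.
C[4]: T = 75, S = E(K, T) = 133; 6 ⊕ 133 = 131.
C[5]: T = 76, S = E(K, T) = 130; 68 ⊕ 130 = 198.

C[1] = 108, C[2] = 13, C[3] = 107, C[4] = 131, C[5] = 198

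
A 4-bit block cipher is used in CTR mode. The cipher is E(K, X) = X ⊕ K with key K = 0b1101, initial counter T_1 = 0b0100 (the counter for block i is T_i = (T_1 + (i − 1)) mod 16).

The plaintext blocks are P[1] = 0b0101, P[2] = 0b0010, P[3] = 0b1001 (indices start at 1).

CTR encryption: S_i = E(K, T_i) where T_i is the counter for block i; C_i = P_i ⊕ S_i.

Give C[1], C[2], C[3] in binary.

C[1] = 0b1100, C[2] = 0b1010, C[3] = 0b0010

C[1]: T = 0b0100, S = E(K, T) = 0b1001; 0b0101 ⊕ 0b1001 = 0b1100.
C[2]: T = 0b0101, S = E(K, T) = 0b1000; 0b0010 ⊕ 0b1000 = 0b1010.
C[3]: T = 0b0110, S = E(K, T) = 0b1011; 0b1001 ⊕ 0b1011 = 0b0010.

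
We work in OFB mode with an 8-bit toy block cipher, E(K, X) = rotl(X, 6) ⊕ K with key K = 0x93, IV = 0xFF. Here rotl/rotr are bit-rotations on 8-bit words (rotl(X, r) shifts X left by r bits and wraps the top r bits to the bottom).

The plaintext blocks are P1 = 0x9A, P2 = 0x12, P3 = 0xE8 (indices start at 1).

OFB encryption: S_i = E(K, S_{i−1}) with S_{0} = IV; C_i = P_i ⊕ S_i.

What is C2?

C2 = 0x9A

C1: S = E(K, 0xFF) = 0x6C; 0x9A ⊕ 0x6C = 0xF6.
C2: S = E(K, 0x6C) = 0x88; 0x12 ⊕ 0x88 = 0x9A.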